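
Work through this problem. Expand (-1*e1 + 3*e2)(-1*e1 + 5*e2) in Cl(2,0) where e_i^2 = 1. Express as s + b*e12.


Expand: (-1*e1 + 3*e2)(-1*e1 + 5*e2)
= (-1)*(-1)*e1e1 + (-1)*5*e1e2 + 3*(-1)*e2e1 + 3*5*e2e2
Using e1^2 = e2^2 = 1, e2e1 = -e1e2:
Scalar part s = (-1)*(-1) + 3*5 = 1 + 15 = 16
Bivector part b = (-1)*5 - 3*(-1) = -5 - (-3) = -2
uv = 16 - 2*e12


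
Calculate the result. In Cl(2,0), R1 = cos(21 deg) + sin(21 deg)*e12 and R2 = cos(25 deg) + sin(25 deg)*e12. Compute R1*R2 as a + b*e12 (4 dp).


Same-plane rotors commute and their half-angles add:
R1*R2 = cos(a1 + a2) + sin(a1 + a2)*e12.
a1 + a2 = 21 + 25 = 46 deg
cos(46 deg) = 0.6947
sin(46 deg) = 0.7193
R1*R2 = 0.6947 + 0.7193*e12


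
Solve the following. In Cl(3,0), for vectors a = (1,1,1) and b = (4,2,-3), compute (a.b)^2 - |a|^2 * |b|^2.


a . b = 1*4 + 1*2 + 1*(-3)
= 4 + 2 + (-3) = 3
|a|^2 = 1^2 + 1^2 + 1^2 = 3
|b|^2 = 4^2 + 2^2 + (-3)^2 = 29
(a.b)^2 = 3^2 = 9
|a|^2 * |b|^2 = 3 * 29 = 87
Result = 9 - 87 = -78


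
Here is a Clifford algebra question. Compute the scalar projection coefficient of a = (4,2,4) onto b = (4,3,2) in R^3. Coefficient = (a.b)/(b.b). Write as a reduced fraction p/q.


Projection coefficient = (a . b) / (b . b)
a . b = 4*4 + 2*3 + 4*2
= 16 + 6 + 8 = 30
b . b = 4^2 + 3^2 + 2^2
= 16 + 9 + 4 = 29
Coefficient = 30/29
In lowest terms: 30/29


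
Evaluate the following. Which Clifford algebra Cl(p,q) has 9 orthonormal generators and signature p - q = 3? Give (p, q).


We need p + q = 9 and p - q = 3.
Adding: 2p = 9 + 3 = 12, so p = 6.
Then q = 9 - 6 = 3.
(p, q) = (6, 3)


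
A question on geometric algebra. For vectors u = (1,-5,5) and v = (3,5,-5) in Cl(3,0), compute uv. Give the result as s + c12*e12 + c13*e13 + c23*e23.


In Cl(3,0): e_i^2 = 1, e_ie_j = -e_je_i for i != j.
Scalar part = u . v = 1*3 + (-5)*5 + 5*(-5)
= 3 + (-25) + (-25) = -47
e12 coeff = 1*5 - (-5)*3 = 5 - (-15) = 20
e13 coeff = 1*(-5) - 5*3 = -5 - 15 = -20
e23 coeff = (-5)*(-5) - 5*5 = 25 - 25 = 0
uv = -47 + 20*e12 - 20*e13 + 0*e23


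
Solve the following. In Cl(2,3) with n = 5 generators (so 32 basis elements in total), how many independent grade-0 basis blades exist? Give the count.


Number of grade-k basis blades in Cl(p,q) with n = p + q is C(n, k).
n = 2 + 3 = 5
C(5, 0) = 5! / (0! * 5!)
= 120 / (1 * 120)
= 1


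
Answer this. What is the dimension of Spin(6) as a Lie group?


Spin(n) double-covers SO(n); both have Lie algebra so(n) of dimension n(n-1)/2.
n = 6
n(n-1) = 6 * 5 = 30
dim Spin(6) = 30/2 = 15


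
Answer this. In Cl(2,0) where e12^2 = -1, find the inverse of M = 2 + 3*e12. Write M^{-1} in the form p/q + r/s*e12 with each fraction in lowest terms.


M = 2 + 3*e12, where e12^2 = -1.
Since M commutes with its reverse ~M = a - b*e12, M * ~M = a^2 - b^2*e12^2 = a^2 + b^2.
So M^{-1} = ~M / (a^2 + b^2) = (a - b*e12)/(a^2 + b^2).
a^2 + b^2 = 4 + 9 = 13
Scalar part = 2/13 = 2/13
Bivector coeff = -3/13 = -3/13
M^{-1} = 2/13 - 3/13*e12


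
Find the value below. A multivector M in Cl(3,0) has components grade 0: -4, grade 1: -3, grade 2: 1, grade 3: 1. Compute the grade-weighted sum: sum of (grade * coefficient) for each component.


Grade-weighted sum = sum of grade_k * coefficient_k
0*(-4) = 0
1*(-3) = -3
2*1 = 2
3*1 = 3
Total = 0 + (-3) + 2 + 3 = 2


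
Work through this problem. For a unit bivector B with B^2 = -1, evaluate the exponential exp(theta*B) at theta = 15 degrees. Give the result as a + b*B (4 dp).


For a unit bivector B with B^2 = -1, the exponential series gives
e^(theta*B) = cos(theta) + sin(theta)*B (the GA analogue of Euler's formula).
theta = 15 degrees = 0.261799 rad
cos(15 deg) = 0.9659
sin(15 deg) = 0.2588
exp(theta*B) = 0.9659 + 0.2588*B


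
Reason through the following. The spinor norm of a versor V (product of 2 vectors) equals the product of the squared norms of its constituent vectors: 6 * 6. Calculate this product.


Spinor norm N(V) = |v1|^2 * |v2|^2 * ... * |v2|^2
= 6 * 6
Running product: 6, 36
N(V) = 36


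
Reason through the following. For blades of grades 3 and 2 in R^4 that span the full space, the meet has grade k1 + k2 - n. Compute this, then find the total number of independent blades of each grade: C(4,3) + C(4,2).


Meet grade = grade(A) + grade(B) - n
= 3 + 2 - 4 = 1
C(4,3) = 4
C(4,2) = 6
dim_A + dim_B = 4 + 6 = 10


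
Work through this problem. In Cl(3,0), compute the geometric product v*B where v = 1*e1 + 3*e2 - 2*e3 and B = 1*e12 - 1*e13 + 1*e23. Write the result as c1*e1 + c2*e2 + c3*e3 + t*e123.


vB has grade-1 (vector) and grade-3 (trivector) parts: vB = (v _| B) + (v ^ B).
Vector part <vB>_1:
  e1: -v2*b12 - v3*b13 = -(3)*(1) - (-2)*(-1) = -5
  e2: v1*b12 - v3*b23 = (1)*(1) - (-2)*(1) = 3
  e3: v1*b13 + v2*b23 = (1)*(-1) + (3)*(1) = 2
Trivector part <vB>_3:
  e123: v1*b23 - v2*b13 + v3*b12 = (1)*(1) - (3)*(-1) + (-2)*(1) = 2
vB = -5*e1 + 3*e2 + 2*e3 + 2*e123


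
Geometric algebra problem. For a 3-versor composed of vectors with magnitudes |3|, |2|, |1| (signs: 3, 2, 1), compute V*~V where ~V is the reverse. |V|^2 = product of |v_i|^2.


Each vector v_i has |v_i|^2 = s_i^2
Squared scales: 3^2 = 9, 2^2 = 4, 1^2 = 1
|V|^2 = 9 * 4 * 1
= 36


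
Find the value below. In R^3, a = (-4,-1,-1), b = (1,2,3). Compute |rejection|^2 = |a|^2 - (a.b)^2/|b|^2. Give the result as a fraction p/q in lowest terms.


|a|^2 = (-4)^2 + (-1)^2 + (-1)^2 = 18
|b|^2 = 1^2 + 2^2 + 3^2 = 14
a . b = (-4)*1 + (-1)*2 + (-1)*3 = -9
(a.b)^2 = (-9)^2 = 81
|rej|^2 = 18 - 81/14
= (252 - 81)/14
= 171/14
In lowest terms: 171/14


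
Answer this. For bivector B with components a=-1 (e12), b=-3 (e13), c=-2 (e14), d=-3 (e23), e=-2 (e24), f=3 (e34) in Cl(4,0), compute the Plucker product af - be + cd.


Plucker relation: af - be + cd
a*f = (-1)*3 = -3
b*e = (-3)*(-2) = 6
c*d = (-2)*(-3) = 6
af - be + cd = -3 - 6 + 6
= -3


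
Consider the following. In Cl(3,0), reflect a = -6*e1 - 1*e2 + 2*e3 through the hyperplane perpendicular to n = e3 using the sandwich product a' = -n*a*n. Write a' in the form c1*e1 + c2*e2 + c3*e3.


Reflection formula: a' = -n*a*n, with n = e3 (unit vector, n^2 = 1).
For reflection through hyperplane perp to e3:
The component along e3 flips sign, others stay.
a = (-6, -1, 2)
a' = (-6, -1, -2)
a' = -6*e1 - 1*e2 - 2*e3


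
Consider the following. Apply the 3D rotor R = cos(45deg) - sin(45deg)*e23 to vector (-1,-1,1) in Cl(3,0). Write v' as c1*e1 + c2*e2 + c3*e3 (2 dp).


Rotor R = cos(45deg) - sin(45deg)*e23
Rotation angle theta = 2 * 45 = 90 degrees in the e23 plane (e2 -> e3).
The component perpendicular to the plane (e1) is invariant: v'_1 = v1 = -1.00
cos(90deg) = 0.0000, sin(90deg) = 1.0000
v'_2 = v2*cos(theta) - v3*sin(theta) = -1*0.0000 - 1*1.0000 = -1.00
v'_3 = v2*sin(theta) + v3*cos(theta) = -1*1.0000 + 1*0.0000 = -1.00
v' = -1.00*e1 - 1.00*e2 - 1.00*e3


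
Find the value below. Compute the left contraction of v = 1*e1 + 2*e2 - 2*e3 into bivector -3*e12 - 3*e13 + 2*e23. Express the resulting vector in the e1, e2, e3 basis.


Left contraction v _| B = <vB>_1 (grade-1 part of the geometric product vB).
Using e1_|e12 = e2, e2_|e12 = -e1, e1_|e13 = e3, e3_|e13 = -e1, e2_|e23 = e3, e3_|e23 = -e2:
e1 coeff: -v2*b12 - v3*b13 = -(2)*(-3) - (-2)*(-3) = 0
e2 coeff: v1*b12 - v3*b23 = (1)*(-3) - (-2)*(2) = 1
e3 coeff: v1*b13 + v2*b23 = (1)*(-3) + (2)*(2) = 1
v _| B = 0*e1 + 1*e2 + 1*e3


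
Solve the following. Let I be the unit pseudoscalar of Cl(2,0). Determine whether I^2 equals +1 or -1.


The pseudoscalar I = e1...e_n (product of all n generators) of Cl(p,q) satisfies I^2 = (-1)^(q + n(n-1)/2).
p = 2, q = 0, n = p + q = 2
n(n-1)/2 = 2 * 1 / 2 = 1
Exponent = q + n(n-1)/2 = 0 + 1 = 1
I^2 = (-1)^1 = -1


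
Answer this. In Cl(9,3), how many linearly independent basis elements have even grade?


Even subalgebra dimension = 2^(n-1)
n = 9 + 3 = 12
2^(12 - 1) = 2^11 = 2048
Verification: sum of C(12,k) for even k = 1 + 66 + 495 + 924 + 495 + 66 + 1 = 2048
Result = 2048


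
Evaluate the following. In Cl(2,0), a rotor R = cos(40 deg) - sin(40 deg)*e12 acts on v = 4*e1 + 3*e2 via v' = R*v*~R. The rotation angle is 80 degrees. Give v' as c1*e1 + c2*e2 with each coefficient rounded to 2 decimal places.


Rotor R = cos(40deg) - sin(40deg)*e12
Rotation angle theta = 2 * 40 = 80 degrees
v' = R*v*~R rotates v by theta.
cos(80deg) = 0.1736, sin(80deg) = 0.9848
v'_1 = 4*cos(80deg) - 3*sin(80deg)
= 4*0.1736 - 3*0.9848
= -2.26
v'_2 = 4*sin(80deg) + 3*cos(80deg)
= 4*0.9848 + 3*0.1736
= 4.46
v' = -2.26*e1 + 4.46*e2


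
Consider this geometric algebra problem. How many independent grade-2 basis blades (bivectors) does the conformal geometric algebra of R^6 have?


The conformal model of R^6 uses Cl(7,1) with m = 6 + 2 = 8 generators.
Number of grade-2 blades = C(m, 2) = C(8, 2)
= 8*7/2 = 28


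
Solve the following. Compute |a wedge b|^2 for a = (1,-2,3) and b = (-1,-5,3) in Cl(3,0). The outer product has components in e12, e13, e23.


a wedge b = (a1*b2 - a2*b1)*e12 + (a1*b3 - a3*b1)*e13 + (a2*b3 - a3*b2)*e23
e12 coeff: 1*(-5) - (-2)*(-1) = -5 - 2 = -7
e13 coeff: 1*3 - 3*(-1) = 3 - (-3) = 6
e23 coeff: (-2)*3 - 3*(-5) = -6 - (-15) = 9
|a wedge b|^2 = (-7)^2 + 6^2 + 9^2
= 49 + 36 + 81
= 166


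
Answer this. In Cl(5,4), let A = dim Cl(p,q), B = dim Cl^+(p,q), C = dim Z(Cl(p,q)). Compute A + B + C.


n = 5 + 4 = 9
Total dim = 2^9 = 512
Even subalgebra dim = 2^8 = 256
n is odd, so center dim = 2
Sum = 512 + 256 + 2 = 770


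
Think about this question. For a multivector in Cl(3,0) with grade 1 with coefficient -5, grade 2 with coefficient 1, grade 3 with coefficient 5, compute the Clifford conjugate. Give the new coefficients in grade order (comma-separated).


Clifford conjugate sign for grade k: (-1)^(k(k+1)/2)
Grade 1: (-1)^(1*2/2) = (-1)^1 = -1, coeff -5 -> 5
Grade 2: (-1)^(2*3/2) = (-1)^3 = -1, coeff 1 -> -1
Grade 3: (-1)^(3*4/2) = (-1)^6 = 1, coeff 5 -> 5
Conjugated coefficients: 5, -1, 5


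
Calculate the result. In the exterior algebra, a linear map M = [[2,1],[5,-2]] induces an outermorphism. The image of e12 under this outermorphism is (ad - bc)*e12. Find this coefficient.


The outermorphism of a linear map f sends e1^e2 to f(e1)^f(e2).
f(e1) = 2*e1 + 5*e2
f(e2) = 1*e1 - 2*e2
f(e1) ^ f(e2) = (2*e1 + 5*e2) ^ (1*e1 - 2*e2)
= 2*(-2)*e12 + 5*1*e21
= (-4 - 5)*e12
= -9*e12
Coefficient = -9


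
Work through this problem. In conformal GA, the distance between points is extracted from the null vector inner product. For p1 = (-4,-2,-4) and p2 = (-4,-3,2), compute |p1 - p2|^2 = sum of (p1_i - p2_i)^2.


p1 - p2 = (0, 1, -6)
|p1 - p2|^2 = 0^2 + 1^2 + (-6)^2
= 0 + 1 + 36
= 37


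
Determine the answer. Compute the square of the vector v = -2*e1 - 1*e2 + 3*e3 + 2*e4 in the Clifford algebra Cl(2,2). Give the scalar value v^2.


v^2 = sum of c_i^2 * e_i^2
Positive signature terms (e_i^2 = +1): (-2)^2 + (-1)^2 = 5
Negative signature terms (e_j^2 = -1): 3^2 + 2^2 = 13
v^2 = 5 - 13 = -8


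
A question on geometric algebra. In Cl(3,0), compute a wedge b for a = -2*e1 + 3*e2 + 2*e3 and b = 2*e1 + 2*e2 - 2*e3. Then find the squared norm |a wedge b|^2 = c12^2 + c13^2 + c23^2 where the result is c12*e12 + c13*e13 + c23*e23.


a wedge b = (a1*b2 - a2*b1)*e12 + (a1*b3 - a3*b1)*e13 + (a2*b3 - a3*b2)*e23
e12 coeff: (-2)*2 - 3*2 = -4 - 6 = -10
e13 coeff: (-2)*(-2) - 2*2 = 4 - 4 = 0
e23 coeff: 3*(-2) - 2*2 = -6 - 4 = -10
|a wedge b|^2 = (-10)^2 + 0^2 + (-10)^2
= 100 + 0 + 100
= 200


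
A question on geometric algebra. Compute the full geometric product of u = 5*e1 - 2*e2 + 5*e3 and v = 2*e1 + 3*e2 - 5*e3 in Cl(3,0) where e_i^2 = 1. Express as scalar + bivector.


In Cl(3,0): e_i^2 = 1, e_ie_j = -e_je_i for i != j.
Scalar part = u . v = 5*2 + (-2)*3 + 5*(-5)
= 10 + (-6) + (-25) = -21
e12 coeff = 5*3 - (-2)*2 = 15 - (-4) = 19
e13 coeff = 5*(-5) - 5*2 = -25 - 10 = -35
e23 coeff = (-2)*(-5) - 5*3 = 10 - 15 = -5
uv = -21 + 19*e12 - 35*e13 - 5*e23


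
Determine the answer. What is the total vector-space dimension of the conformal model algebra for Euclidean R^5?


The conformal model of R^5 uses Cl(6,1): the 5 Euclidean generators plus two extra orthogonal generators e+ (e+^2 = +1) and e- (e-^2 = -1), from which the null vectors e0, einf are built.
Number of generators m = 5 + 2 = 7.
dim Cl(p,q) = 2^m = 2^7 = 128


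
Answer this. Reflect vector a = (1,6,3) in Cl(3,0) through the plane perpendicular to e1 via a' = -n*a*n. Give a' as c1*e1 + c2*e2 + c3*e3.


Reflection formula: a' = -n*a*n, with n = e1 (unit vector, n^2 = 1).
For reflection through hyperplane perp to e1:
The component along e1 flips sign, others stay.
a = (1, 6, 3)
a' = (-1, 6, 3)
a' = -1*e1 + 6*e2 + 3*e3


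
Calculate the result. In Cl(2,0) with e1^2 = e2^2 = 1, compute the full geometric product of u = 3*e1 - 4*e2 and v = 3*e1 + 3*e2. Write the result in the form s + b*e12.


Expand: (3*e1 - 4*e2)(3*e1 + 3*e2)
= 3*3*e1e1 + 3*3*e1e2 + (-4)*3*e2e1 + (-4)*3*e2e2
Using e1^2 = e2^2 = 1, e2e1 = -e1e2:
Scalar part s = 3*3 + (-4)*3 = 9 + (-12) = -3
Bivector part b = 3*3 - (-4)*3 = 9 - (-12) = 21
uv = -3 + 21*e12


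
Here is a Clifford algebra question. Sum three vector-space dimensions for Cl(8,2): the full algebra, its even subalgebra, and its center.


n = 8 + 2 = 10
Total dim = 2^10 = 1024
Even subalgebra dim = 2^9 = 512
n is even, so center dim = 1
Sum = 1024 + 512 + 1 = 1537


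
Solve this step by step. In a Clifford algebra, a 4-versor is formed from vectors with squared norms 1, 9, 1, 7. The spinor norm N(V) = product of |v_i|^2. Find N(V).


Spinor norm N(V) = |v1|^2 * |v2|^2 * ... * |v4|^2
= 1 * 9 * 1 * 7
Running product: 1, 9, 9, 63
N(V) = 63


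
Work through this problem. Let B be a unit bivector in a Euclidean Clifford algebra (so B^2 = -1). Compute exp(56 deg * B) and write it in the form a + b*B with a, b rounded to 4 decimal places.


For a unit bivector B with B^2 = -1, the exponential series gives
e^(theta*B) = cos(theta) + sin(theta)*B (the GA analogue of Euler's formula).
theta = 56 degrees = 0.977384 rad
cos(56 deg) = 0.5592
sin(56 deg) = 0.8290
exp(theta*B) = 0.5592 + 0.8290*B


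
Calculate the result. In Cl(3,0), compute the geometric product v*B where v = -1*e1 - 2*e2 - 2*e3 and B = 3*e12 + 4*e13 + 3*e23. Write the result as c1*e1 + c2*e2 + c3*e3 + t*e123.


vB has grade-1 (vector) and grade-3 (trivector) parts: vB = (v _| B) + (v ^ B).
Vector part <vB>_1:
  e1: -v2*b12 - v3*b13 = -(-2)*(3) - (-2)*(4) = 14
  e2: v1*b12 - v3*b23 = (-1)*(3) - (-2)*(3) = 3
  e3: v1*b13 + v2*b23 = (-1)*(4) + (-2)*(3) = -10
Trivector part <vB>_3:
  e123: v1*b23 - v2*b13 + v3*b12 = (-1)*(3) - (-2)*(4) + (-2)*(3) = -1
vB = 14*e1 + 3*e2 - 10*e3 - 1*e123


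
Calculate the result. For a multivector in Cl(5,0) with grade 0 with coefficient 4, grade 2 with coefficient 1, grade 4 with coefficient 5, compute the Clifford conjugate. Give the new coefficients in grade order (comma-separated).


Clifford conjugate sign for grade k: (-1)^(k(k+1)/2)
Grade 0: (-1)^(0*1/2) = (-1)^0 = 1, coeff 4 -> 4
Grade 2: (-1)^(2*3/2) = (-1)^3 = -1, coeff 1 -> -1
Grade 4: (-1)^(4*5/2) = (-1)^10 = 1, coeff 5 -> 5
Conjugated coefficients: 4, -1, 5


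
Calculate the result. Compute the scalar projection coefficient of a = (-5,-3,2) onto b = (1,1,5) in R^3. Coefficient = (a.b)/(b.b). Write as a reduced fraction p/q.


Projection coefficient = (a . b) / (b . b)
a . b = (-5)*1 + (-3)*1 + 2*5
= -5 + (-3) + 10 = 2
b . b = 1^2 + 1^2 + 5^2
= 1 + 1 + 25 = 27
Coefficient = 2/27
In lowest terms: 2/27


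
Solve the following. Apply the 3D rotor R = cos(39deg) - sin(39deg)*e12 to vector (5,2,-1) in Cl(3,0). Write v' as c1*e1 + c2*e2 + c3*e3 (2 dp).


Rotor R = cos(39deg) - sin(39deg)*e12
Rotation angle theta = 2 * 39 = 78 degrees in the e12 plane (e1 -> e2).
The component perpendicular to the plane (e3) is invariant: v'_3 = v3 = -1.00
cos(78deg) = 0.2079, sin(78deg) = 0.9781
v'_1 = v1*cos(theta) - v2*sin(theta) = 5*0.2079 - 2*0.9781 = -0.92
v'_2 = v1*sin(theta) + v2*cos(theta) = 5*0.9781 + 2*0.2079 = 5.31
v' = -0.92*e1 + 5.31*e2 - 1.00*e3


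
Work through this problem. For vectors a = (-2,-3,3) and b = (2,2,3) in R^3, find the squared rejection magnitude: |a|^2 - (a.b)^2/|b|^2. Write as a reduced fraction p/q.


|a|^2 = (-2)^2 + (-3)^2 + 3^2 = 22
|b|^2 = 2^2 + 2^2 + 3^2 = 17
a . b = (-2)*2 + (-3)*2 + 3*3 = -1
(a.b)^2 = (-1)^2 = 1
|rej|^2 = 22 - 1/17
= (374 - 1)/17
= 373/17
In lowest terms: 373/17


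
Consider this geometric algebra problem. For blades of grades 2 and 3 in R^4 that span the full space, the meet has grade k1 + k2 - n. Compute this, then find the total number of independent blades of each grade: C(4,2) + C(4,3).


Meet grade = grade(A) + grade(B) - n
= 2 + 3 - 4 = 1
C(4,2) = 6
C(4,3) = 4
dim_A + dim_B = 6 + 4 = 10


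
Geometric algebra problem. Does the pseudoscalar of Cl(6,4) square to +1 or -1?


The pseudoscalar I = e1...e_n (product of all n generators) of Cl(p,q) satisfies I^2 = (-1)^(q + n(n-1)/2).
p = 6, q = 4, n = p + q = 10
n(n-1)/2 = 10 * 9 / 2 = 45
Exponent = q + n(n-1)/2 = 4 + 45 = 49
I^2 = (-1)^49 = -1


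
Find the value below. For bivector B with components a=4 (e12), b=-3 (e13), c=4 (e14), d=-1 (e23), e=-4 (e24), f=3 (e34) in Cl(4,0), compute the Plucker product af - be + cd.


Plucker relation: af - be + cd
a*f = 4*3 = 12
b*e = (-3)*(-4) = 12
c*d = 4*(-1) = -4
af - be + cd = 12 - 12 + (-4)
= -4


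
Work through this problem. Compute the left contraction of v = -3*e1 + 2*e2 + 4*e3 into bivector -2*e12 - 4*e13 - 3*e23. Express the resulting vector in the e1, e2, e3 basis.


Left contraction v _| B = <vB>_1 (grade-1 part of the geometric product vB).
Using e1_|e12 = e2, e2_|e12 = -e1, e1_|e13 = e3, e3_|e13 = -e1, e2_|e23 = e3, e3_|e23 = -e2:
e1 coeff: -v2*b12 - v3*b13 = -(2)*(-2) - (4)*(-4) = 20
e2 coeff: v1*b12 - v3*b23 = (-3)*(-2) - (4)*(-3) = 18
e3 coeff: v1*b13 + v2*b23 = (-3)*(-4) + (2)*(-3) = 6
v _| B = 20*e1 + 18*e2 + 6*e3


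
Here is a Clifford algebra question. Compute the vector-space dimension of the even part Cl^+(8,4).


Even subalgebra dimension = 2^(n-1)
n = 8 + 4 = 12
2^(12 - 1) = 2^11 = 2048
Verification: sum of C(12,k) for even k = 1 + 66 + 495 + 924 + 495 + 66 + 1 = 2048
Result = 2048


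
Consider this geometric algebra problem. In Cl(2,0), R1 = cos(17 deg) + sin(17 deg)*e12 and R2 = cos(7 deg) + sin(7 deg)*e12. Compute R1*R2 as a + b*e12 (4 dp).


Same-plane rotors commute and their half-angles add:
R1*R2 = cos(a1 + a2) + sin(a1 + a2)*e12.
a1 + a2 = 17 + 7 = 24 deg
cos(24 deg) = 0.9135
sin(24 deg) = 0.4067
R1*R2 = 0.9135 + 0.4067*e12


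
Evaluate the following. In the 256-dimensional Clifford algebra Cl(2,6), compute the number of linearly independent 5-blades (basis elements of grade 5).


Number of grade-k basis blades in Cl(p,q) with n = p + q is C(n, k).
n = 2 + 6 = 8
C(8, 5) = 8! / (5! * 3!)
= 40320 / (120 * 6)
= 56


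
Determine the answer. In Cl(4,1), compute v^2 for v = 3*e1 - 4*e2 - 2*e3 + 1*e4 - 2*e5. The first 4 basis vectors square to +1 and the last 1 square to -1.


v^2 = sum of c_i^2 * e_i^2
Positive signature terms (e_i^2 = +1): 3^2 + (-4)^2 + (-2)^2 + 1^2 = 30
Negative signature terms (e_j^2 = -1): (-2)^2 = 4
v^2 = 30 - 4 = 26


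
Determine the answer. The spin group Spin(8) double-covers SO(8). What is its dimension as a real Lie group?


Spin(n) double-covers SO(n); both have Lie algebra so(n) of dimension n(n-1)/2.
n = 8
n(n-1) = 8 * 7 = 56
dim Spin(8) = 56/2 = 28


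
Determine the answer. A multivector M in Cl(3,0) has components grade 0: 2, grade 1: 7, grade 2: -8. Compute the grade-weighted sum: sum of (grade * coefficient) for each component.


Grade-weighted sum = sum of grade_k * coefficient_k
0*2 = 0
1*7 = 7
2*(-8) = -16
Total = 0 + 7 + (-16) = -9


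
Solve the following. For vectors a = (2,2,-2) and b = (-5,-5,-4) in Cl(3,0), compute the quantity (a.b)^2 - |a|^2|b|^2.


a . b = 2*(-5) + 2*(-5) + (-2)*(-4)
= -10 + (-10) + 8 = -12
|a|^2 = 2^2 + 2^2 + (-2)^2 = 12
|b|^2 = (-5)^2 + (-5)^2 + (-4)^2 = 66
(a.b)^2 = (-12)^2 = 144
|a|^2 * |b|^2 = 12 * 66 = 792
Result = 144 - 792 = -648


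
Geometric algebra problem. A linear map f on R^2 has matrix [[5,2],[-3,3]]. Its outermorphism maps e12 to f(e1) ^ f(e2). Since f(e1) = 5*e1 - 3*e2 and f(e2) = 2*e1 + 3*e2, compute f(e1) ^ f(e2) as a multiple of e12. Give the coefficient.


The outermorphism of a linear map f sends e1^e2 to f(e1)^f(e2).
f(e1) = 5*e1 - 3*e2
f(e2) = 2*e1 + 3*e2
f(e1) ^ f(e2) = (5*e1 - 3*e2) ^ (2*e1 + 3*e2)
= 5*3*e12 + (-3)*2*e21
= (15 - (-6))*e12
= 21*e12
Coefficient = 21


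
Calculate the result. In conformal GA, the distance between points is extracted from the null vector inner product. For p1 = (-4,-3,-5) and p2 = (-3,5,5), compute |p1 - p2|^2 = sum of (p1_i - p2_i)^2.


p1 - p2 = (-1, -8, -10)
|p1 - p2|^2 = (-1)^2 + (-8)^2 + (-10)^2
= 1 + 64 + 100
= 165


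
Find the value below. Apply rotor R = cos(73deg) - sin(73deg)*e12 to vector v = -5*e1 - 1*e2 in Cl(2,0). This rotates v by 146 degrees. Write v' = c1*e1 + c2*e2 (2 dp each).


Rotor R = cos(73deg) - sin(73deg)*e12
Rotation angle theta = 2 * 73 = 146 degrees
v' = R*v*~R rotates v by theta.
cos(146deg) = -0.8290, sin(146deg) = 0.5592
v'_1 = -5*cos(146deg) - (-1)*sin(146deg)
= -5*(-0.8290) - (-1)*0.5592
= 4.70
v'_2 = -5*sin(146deg) + (-1)*cos(146deg)
= -5*0.5592 + (-1)*(-0.8290)
= -1.97
v' = 4.70*e1 - 1.97*e2


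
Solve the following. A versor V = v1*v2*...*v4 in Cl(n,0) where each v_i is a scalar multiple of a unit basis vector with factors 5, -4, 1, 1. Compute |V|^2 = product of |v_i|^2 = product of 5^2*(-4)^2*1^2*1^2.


Each vector v_i has |v_i|^2 = s_i^2
Squared scales: 5^2 = 25, (-4)^2 = 16, 1^2 = 1, 1^2 = 1
|V|^2 = 25 * 16 * 1 * 1
= 400


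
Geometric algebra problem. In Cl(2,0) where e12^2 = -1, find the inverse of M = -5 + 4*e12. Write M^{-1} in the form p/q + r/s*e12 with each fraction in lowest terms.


M = -5 + 4*e12, where e12^2 = -1.
Since M commutes with its reverse ~M = a - b*e12, M * ~M = a^2 - b^2*e12^2 = a^2 + b^2.
So M^{-1} = ~M / (a^2 + b^2) = (a - b*e12)/(a^2 + b^2).
a^2 + b^2 = 25 + 16 = 41
Scalar part = -5/41 = -5/41
Bivector coeff = -4/41 = -4/41
M^{-1} = -5/41 - 4/41*e12


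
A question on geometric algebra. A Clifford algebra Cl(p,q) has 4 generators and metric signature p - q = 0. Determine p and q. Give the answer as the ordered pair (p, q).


We need p + q = 4 and p - q = 0.
Adding: 2p = 4 + 0 = 4, so p = 2.
Then q = 4 - 2 = 2.
(p, q) = (2, 2)


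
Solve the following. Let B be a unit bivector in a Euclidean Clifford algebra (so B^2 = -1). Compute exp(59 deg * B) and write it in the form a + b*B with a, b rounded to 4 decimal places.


For a unit bivector B with B^2 = -1, the exponential series gives
e^(theta*B) = cos(theta) + sin(theta)*B (the GA analogue of Euler's formula).
theta = 59 degrees = 1.029744 rad
cos(59 deg) = 0.5150
sin(59 deg) = 0.8572
exp(theta*B) = 0.5150 + 0.8572*B


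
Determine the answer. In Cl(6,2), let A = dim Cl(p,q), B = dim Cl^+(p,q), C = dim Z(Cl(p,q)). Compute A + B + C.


n = 6 + 2 = 8
Total dim = 2^8 = 256
Even subalgebra dim = 2^7 = 128
n is even, so center dim = 1
Sum = 256 + 128 + 1 = 385


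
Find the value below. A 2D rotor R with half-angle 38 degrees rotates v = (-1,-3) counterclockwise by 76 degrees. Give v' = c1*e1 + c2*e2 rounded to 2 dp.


Rotor R = cos(38deg) - sin(38deg)*e12
Rotation angle theta = 2 * 38 = 76 degrees
v' = R*v*~R rotates v by theta.
cos(76deg) = 0.2419, sin(76deg) = 0.9703
v'_1 = -1*cos(76deg) - (-3)*sin(76deg)
= -1*0.2419 - (-3)*0.9703
= 2.67
v'_2 = -1*sin(76deg) + (-3)*cos(76deg)
= -1*0.9703 + (-3)*0.2419
= -1.70
v' = 2.67*e1 - 1.70*e2


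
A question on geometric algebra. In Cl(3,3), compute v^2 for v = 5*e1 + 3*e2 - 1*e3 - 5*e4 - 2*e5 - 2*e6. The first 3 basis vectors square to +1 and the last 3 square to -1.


v^2 = sum of c_i^2 * e_i^2
Positive signature terms (e_i^2 = +1): 5^2 + 3^2 + (-1)^2 = 35
Negative signature terms (e_j^2 = -1): (-5)^2 + (-2)^2 + (-2)^2 = 33
v^2 = 35 - 33 = 2


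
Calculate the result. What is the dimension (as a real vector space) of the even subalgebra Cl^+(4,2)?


Even subalgebra dimension = 2^(n-1)
n = 4 + 2 = 6
2^(6 - 1) = 2^5 = 32
Verification: sum of C(6,k) for even k = 1 + 15 + 15 + 1 = 32
Result = 32


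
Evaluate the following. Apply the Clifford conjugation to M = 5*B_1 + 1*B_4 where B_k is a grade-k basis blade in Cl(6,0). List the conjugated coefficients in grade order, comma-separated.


Clifford conjugate sign for grade k: (-1)^(k(k+1)/2)
Grade 1: (-1)^(1*2/2) = (-1)^1 = -1, coeff 5 -> -5
Grade 4: (-1)^(4*5/2) = (-1)^10 = 1, coeff 1 -> 1
Conjugated coefficients: -5, 1


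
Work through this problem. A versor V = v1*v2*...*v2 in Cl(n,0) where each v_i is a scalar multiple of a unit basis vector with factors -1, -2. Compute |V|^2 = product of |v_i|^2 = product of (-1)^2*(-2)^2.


Each vector v_i has |v_i|^2 = s_i^2
Squared scales: (-1)^2 = 1, (-2)^2 = 4
|V|^2 = 1 * 4
= 4


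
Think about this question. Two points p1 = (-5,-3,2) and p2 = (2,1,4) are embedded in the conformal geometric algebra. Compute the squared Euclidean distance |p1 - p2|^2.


p1 - p2 = (-7, -4, -2)
|p1 - p2|^2 = (-7)^2 + (-4)^2 + (-2)^2
= 49 + 16 + 4
= 69


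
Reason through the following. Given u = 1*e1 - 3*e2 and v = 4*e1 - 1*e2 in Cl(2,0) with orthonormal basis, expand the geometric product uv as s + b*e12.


Expand: (1*e1 - 3*e2)(4*e1 - 1*e2)
= 1*4*e1e1 + 1*(-1)*e1e2 + (-3)*4*e2e1 + (-3)*(-1)*e2e2
Using e1^2 = e2^2 = 1, e2e1 = -e1e2:
Scalar part s = 1*4 + (-3)*(-1) = 4 + 3 = 7
Bivector part b = 1*(-1) - (-3)*4 = -1 - (-12) = 11
uv = 7 + 11*e12


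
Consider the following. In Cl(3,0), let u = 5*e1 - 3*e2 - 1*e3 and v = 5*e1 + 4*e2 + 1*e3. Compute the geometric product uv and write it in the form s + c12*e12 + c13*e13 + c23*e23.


In Cl(3,0): e_i^2 = 1, e_ie_j = -e_je_i for i != j.
Scalar part = u . v = 5*5 + (-3)*4 + (-1)*1
= 25 + (-12) + (-1) = 12
e12 coeff = 5*4 - (-3)*5 = 20 - (-15) = 35
e13 coeff = 5*1 - (-1)*5 = 5 - (-5) = 10
e23 coeff = (-3)*1 - (-1)*4 = -3 - (-4) = 1
uv = 12 + 35*e12 + 10*e13 + 1*e23


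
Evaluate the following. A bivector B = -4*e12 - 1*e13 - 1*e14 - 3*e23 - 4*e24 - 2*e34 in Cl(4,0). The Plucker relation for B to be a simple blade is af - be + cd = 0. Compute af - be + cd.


Plucker relation: af - be + cd
a*f = (-4)*(-2) = 8
b*e = (-1)*(-4) = 4
c*d = (-1)*(-3) = 3
af - be + cd = 8 - 4 + 3
= 7


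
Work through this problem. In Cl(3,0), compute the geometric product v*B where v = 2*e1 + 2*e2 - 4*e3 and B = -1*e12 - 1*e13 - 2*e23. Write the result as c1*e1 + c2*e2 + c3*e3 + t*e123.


vB has grade-1 (vector) and grade-3 (trivector) parts: vB = (v _| B) + (v ^ B).
Vector part <vB>_1:
  e1: -v2*b12 - v3*b13 = -(2)*(-1) - (-4)*(-1) = -2
  e2: v1*b12 - v3*b23 = (2)*(-1) - (-4)*(-2) = -10
  e3: v1*b13 + v2*b23 = (2)*(-1) + (2)*(-2) = -6
Trivector part <vB>_3:
  e123: v1*b23 - v2*b13 + v3*b12 = (2)*(-2) - (2)*(-1) + (-4)*(-1) = 2
vB = -2*e1 - 10*e2 - 6*e3 + 2*e123


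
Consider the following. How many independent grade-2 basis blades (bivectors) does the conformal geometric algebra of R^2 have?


The conformal model of R^2 uses Cl(3,1) with m = 2 + 2 = 4 generators.
Number of grade-2 blades = C(m, 2) = C(4, 2)
= 4*3/2 = 6


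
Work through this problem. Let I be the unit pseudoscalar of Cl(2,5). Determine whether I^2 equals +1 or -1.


The pseudoscalar I = e1...e_n (product of all n generators) of Cl(p,q) satisfies I^2 = (-1)^(q + n(n-1)/2).
p = 2, q = 5, n = p + q = 7
n(n-1)/2 = 7 * 6 / 2 = 21
Exponent = q + n(n-1)/2 = 5 + 21 = 26
I^2 = (-1)^26 = +1


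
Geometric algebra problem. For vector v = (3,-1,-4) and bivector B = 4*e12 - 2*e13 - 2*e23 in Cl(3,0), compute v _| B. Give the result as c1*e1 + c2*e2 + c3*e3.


Left contraction v _| B = <vB>_1 (grade-1 part of the geometric product vB).
Using e1_|e12 = e2, e2_|e12 = -e1, e1_|e13 = e3, e3_|e13 = -e1, e2_|e23 = e3, e3_|e23 = -e2:
e1 coeff: -v2*b12 - v3*b13 = -(-1)*(4) - (-4)*(-2) = -4
e2 coeff: v1*b12 - v3*b23 = (3)*(4) - (-4)*(-2) = 4
e3 coeff: v1*b13 + v2*b23 = (3)*(-2) + (-1)*(-2) = -4
v _| B = -4*e1 + 4*e2 - 4*e3


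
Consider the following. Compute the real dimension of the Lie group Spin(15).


Spin(n) double-covers SO(n); both have Lie algebra so(n) of dimension n(n-1)/2.
n = 15
n(n-1) = 15 * 14 = 210
dim Spin(15) = 210/2 = 105


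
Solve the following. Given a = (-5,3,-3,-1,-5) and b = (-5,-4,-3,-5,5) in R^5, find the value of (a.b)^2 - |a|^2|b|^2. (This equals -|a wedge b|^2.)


a . b = (-5)*(-5) + 3*(-4) + (-3)*(-3) + (-1)*(-5) + (-5)*5
= 25 + (-12) + 9 + 5 + (-25) = 2
|a|^2 = (-5)^2 + 3^2 + (-3)^2 + (-1)^2 + (-5)^2 = 69
|b|^2 = (-5)^2 + (-4)^2 + (-3)^2 + (-5)^2 + 5^2 = 100
(a.b)^2 = 2^2 = 4
|a|^2 * |b|^2 = 69 * 100 = 6900
Result = 4 - 6900 = -6896


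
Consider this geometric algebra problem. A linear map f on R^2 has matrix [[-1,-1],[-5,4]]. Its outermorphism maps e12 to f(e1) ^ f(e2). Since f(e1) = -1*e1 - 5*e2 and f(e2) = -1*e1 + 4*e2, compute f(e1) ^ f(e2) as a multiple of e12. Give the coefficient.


The outermorphism of a linear map f sends e1^e2 to f(e1)^f(e2).
f(e1) = -1*e1 - 5*e2
f(e2) = -1*e1 + 4*e2
f(e1) ^ f(e2) = (-1*e1 - 5*e2) ^ (-1*e1 + 4*e2)
= (-1)*4*e12 + (-5)*(-1)*e21
= (-4 - 5)*e12
= -9*e12
Coefficient = -9


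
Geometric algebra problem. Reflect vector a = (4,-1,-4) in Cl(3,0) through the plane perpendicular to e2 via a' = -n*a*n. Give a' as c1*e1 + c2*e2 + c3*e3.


Reflection formula: a' = -n*a*n, with n = e2 (unit vector, n^2 = 1).
For reflection through hyperplane perp to e2:
The component along e2 flips sign, others stay.
a = (4, -1, -4)
a' = (4, 1, -4)
a' = 4*e1 + 1*e2 - 4*e3


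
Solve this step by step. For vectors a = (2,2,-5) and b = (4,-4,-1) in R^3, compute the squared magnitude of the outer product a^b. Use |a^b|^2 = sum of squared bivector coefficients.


a wedge b = (a1*b2 - a2*b1)*e12 + (a1*b3 - a3*b1)*e13 + (a2*b3 - a3*b2)*e23
e12 coeff: 2*(-4) - 2*4 = -8 - 8 = -16
e13 coeff: 2*(-1) - (-5)*4 = -2 - (-20) = 18
e23 coeff: 2*(-1) - (-5)*(-4) = -2 - 20 = -22
|a wedge b|^2 = (-16)^2 + 18^2 + (-22)^2
= 256 + 324 + 484
= 1064


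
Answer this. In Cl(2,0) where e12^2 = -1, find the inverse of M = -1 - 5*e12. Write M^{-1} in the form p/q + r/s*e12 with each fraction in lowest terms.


M = -1 - 5*e12, where e12^2 = -1.
Since M commutes with its reverse ~M = a - b*e12, M * ~M = a^2 - b^2*e12^2 = a^2 + b^2.
So M^{-1} = ~M / (a^2 + b^2) = (a - b*e12)/(a^2 + b^2).
a^2 + b^2 = 1 + 25 = 26
Scalar part = -1/26 = -1/26
Bivector coeff = 5/26 = 5/26
M^{-1} = -1/26 + 5/26*e12


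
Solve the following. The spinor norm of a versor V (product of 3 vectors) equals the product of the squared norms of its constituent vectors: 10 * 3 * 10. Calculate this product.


Spinor norm N(V) = |v1|^2 * |v2|^2 * ... * |v3|^2
= 10 * 3 * 10
Running product: 10, 30, 300
N(V) = 300


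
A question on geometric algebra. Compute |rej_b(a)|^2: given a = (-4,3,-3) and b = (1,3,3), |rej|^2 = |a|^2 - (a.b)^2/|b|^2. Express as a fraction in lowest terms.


|a|^2 = (-4)^2 + 3^2 + (-3)^2 = 34
|b|^2 = 1^2 + 3^2 + 3^2 = 19
a . b = (-4)*1 + 3*3 + (-3)*3 = -4
(a.b)^2 = (-4)^2 = 16
|rej|^2 = 34 - 16/19
= (646 - 16)/19
= 630/19
In lowest terms: 630/19


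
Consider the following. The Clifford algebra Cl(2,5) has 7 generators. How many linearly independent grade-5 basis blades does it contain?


Number of grade-k basis blades in Cl(p,q) with n = p + q is C(n, k).
n = 2 + 5 = 7
C(7, 5) = 7! / (5! * 2!)
= 5040 / (120 * 2)
= 21


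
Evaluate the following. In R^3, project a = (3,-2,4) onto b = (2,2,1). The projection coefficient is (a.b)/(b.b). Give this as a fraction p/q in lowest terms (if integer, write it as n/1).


Projection coefficient = (a . b) / (b . b)
a . b = 3*2 + (-2)*2 + 4*1
= 6 + (-4) + 4 = 6
b . b = 2^2 + 2^2 + 1^2
= 4 + 4 + 1 = 9
Coefficient = 6/9
In lowest terms: 2/3


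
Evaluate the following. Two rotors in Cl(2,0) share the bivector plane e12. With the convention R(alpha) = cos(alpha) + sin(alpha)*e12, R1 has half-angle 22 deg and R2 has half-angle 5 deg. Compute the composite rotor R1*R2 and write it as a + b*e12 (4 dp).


Same-plane rotors commute and their half-angles add:
R1*R2 = cos(a1 + a2) + sin(a1 + a2)*e12.
a1 + a2 = 22 + 5 = 27 deg
cos(27 deg) = 0.8910
sin(27 deg) = 0.4540
R1*R2 = 0.8910 + 0.4540*e12


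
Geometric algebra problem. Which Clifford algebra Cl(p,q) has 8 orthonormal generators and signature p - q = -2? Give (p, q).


We need p + q = 8 and p - q = -2.
Adding: 2p = 8 + (-2) = 6, so p = 3.
Then q = 8 - 3 = 5.
(p, q) = (3, 5)


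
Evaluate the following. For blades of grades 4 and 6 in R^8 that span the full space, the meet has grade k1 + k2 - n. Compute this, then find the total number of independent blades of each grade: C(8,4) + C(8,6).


Meet grade = grade(A) + grade(B) - n
= 4 + 6 - 8 = 2
C(8,4) = 70
C(8,6) = 28
dim_A + dim_B = 70 + 28 = 98


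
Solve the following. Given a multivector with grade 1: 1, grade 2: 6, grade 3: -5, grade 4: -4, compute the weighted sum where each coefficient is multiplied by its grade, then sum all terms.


Grade-weighted sum = sum of grade_k * coefficient_k
1*1 = 1
2*6 = 12
3*(-5) = -15
4*(-4) = -16
Total = 1 + 12 + (-15) + (-16) = -18


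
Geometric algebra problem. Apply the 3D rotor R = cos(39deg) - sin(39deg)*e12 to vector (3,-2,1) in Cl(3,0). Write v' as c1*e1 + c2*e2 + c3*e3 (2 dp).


Rotor R = cos(39deg) - sin(39deg)*e12
Rotation angle theta = 2 * 39 = 78 degrees in the e12 plane (e1 -> e2).
The component perpendicular to the plane (e3) is invariant: v'_3 = v3 = 1.00
cos(78deg) = 0.2079, sin(78deg) = 0.9781
v'_1 = v1*cos(theta) - v2*sin(theta) = 3*0.2079 - (-2)*0.9781 = 2.58
v'_2 = v1*sin(theta) + v2*cos(theta) = 3*0.9781 + (-2)*0.2079 = 2.52
v' = 2.58*e1 + 2.52*e2 + 1.00*e3


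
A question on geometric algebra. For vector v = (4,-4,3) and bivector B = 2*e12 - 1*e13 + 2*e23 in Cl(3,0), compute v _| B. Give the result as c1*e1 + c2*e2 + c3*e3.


Left contraction v _| B = <vB>_1 (grade-1 part of the geometric product vB).
Using e1_|e12 = e2, e2_|e12 = -e1, e1_|e13 = e3, e3_|e13 = -e1, e2_|e23 = e3, e3_|e23 = -e2:
e1 coeff: -v2*b12 - v3*b13 = -(-4)*(2) - (3)*(-1) = 11
e2 coeff: v1*b12 - v3*b23 = (4)*(2) - (3)*(2) = 2
e3 coeff: v1*b13 + v2*b23 = (4)*(-1) + (-4)*(2) = -12
v _| B = 11*e1 + 2*e2 - 12*e3


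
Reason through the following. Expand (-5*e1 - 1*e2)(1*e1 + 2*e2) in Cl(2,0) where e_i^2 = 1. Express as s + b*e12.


Expand: (-5*e1 - 1*e2)(1*e1 + 2*e2)
= (-5)*1*e1e1 + (-5)*2*e1e2 + (-1)*1*e2e1 + (-1)*2*e2e2
Using e1^2 = e2^2 = 1, e2e1 = -e1e2:
Scalar part s = (-5)*1 + (-1)*2 = -5 + (-2) = -7
Bivector part b = (-5)*2 - (-1)*1 = -10 - (-1) = -9
uv = -7 - 9*e12


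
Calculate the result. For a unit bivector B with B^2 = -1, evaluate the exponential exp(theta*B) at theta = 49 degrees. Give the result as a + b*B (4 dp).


For a unit bivector B with B^2 = -1, the exponential series gives
e^(theta*B) = cos(theta) + sin(theta)*B (the GA analogue of Euler's formula).
theta = 49 degrees = 0.855211 rad
cos(49 deg) = 0.6561
sin(49 deg) = 0.7547
exp(theta*B) = 0.6561 + 0.7547*B


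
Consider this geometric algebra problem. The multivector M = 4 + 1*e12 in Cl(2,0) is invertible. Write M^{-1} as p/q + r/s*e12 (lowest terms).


M = 4 + 1*e12, where e12^2 = -1.
Since M commutes with its reverse ~M = a - b*e12, M * ~M = a^2 - b^2*e12^2 = a^2 + b^2.
So M^{-1} = ~M / (a^2 + b^2) = (a - b*e12)/(a^2 + b^2).
a^2 + b^2 = 16 + 1 = 17
Scalar part = 4/17 = 4/17
Bivector coeff = -1/17 = -1/17
M^{-1} = 4/17 - 1/17*e12


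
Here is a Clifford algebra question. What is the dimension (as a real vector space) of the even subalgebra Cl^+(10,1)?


Even subalgebra dimension = 2^(n-1)
n = 10 + 1 = 11
2^(11 - 1) = 2^10 = 1024
Verification: sum of C(11,k) for even k = 1 + 55 + 330 + 462 + 165 + 11 = 1024
Result = 1024


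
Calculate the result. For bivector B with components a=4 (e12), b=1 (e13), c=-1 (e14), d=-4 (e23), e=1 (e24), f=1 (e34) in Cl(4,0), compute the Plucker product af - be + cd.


Plucker relation: af - be + cd
a*f = 4*1 = 4
b*e = 1*1 = 1
c*d = (-1)*(-4) = 4
af - be + cd = 4 - 1 + 4
= 7


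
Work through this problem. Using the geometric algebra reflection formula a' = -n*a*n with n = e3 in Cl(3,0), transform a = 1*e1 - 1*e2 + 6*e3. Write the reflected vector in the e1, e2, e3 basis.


Reflection formula: a' = -n*a*n, with n = e3 (unit vector, n^2 = 1).
For reflection through hyperplane perp to e3:
The component along e3 flips sign, others stay.
a = (1, -1, 6)
a' = (1, -1, -6)
a' = 1*e1 - 1*e2 - 6*e3


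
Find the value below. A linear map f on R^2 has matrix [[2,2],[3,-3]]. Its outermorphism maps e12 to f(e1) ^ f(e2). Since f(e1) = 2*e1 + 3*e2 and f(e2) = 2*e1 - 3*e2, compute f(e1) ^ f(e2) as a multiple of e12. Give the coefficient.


The outermorphism of a linear map f sends e1^e2 to f(e1)^f(e2).
f(e1) = 2*e1 + 3*e2
f(e2) = 2*e1 - 3*e2
f(e1) ^ f(e2) = (2*e1 + 3*e2) ^ (2*e1 - 3*e2)
= 2*(-3)*e12 + 3*2*e21
= (-6 - 6)*e12
= -12*e12
Coefficient = -12


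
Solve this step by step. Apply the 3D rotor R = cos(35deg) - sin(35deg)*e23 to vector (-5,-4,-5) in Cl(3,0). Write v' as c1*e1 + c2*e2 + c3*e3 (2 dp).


Rotor R = cos(35deg) - sin(35deg)*e23
Rotation angle theta = 2 * 35 = 70 degrees in the e23 plane (e2 -> e3).
The component perpendicular to the plane (e1) is invariant: v'_1 = v1 = -5.00
cos(70deg) = 0.3420, sin(70deg) = 0.9397
v'_2 = v2*cos(theta) - v3*sin(theta) = -4*0.3420 - (-5)*0.9397 = 3.33
v'_3 = v2*sin(theta) + v3*cos(theta) = -4*0.9397 + (-5)*0.3420 = -5.47
v' = -5.00*e1 + 3.33*e2 - 5.47*e3


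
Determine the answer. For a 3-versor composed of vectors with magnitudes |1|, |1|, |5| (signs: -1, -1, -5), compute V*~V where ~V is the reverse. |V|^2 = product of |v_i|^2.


Each vector v_i has |v_i|^2 = s_i^2
Squared scales: (-1)^2 = 1, (-1)^2 = 1, (-5)^2 = 25
|V|^2 = 1 * 1 * 25
= 25


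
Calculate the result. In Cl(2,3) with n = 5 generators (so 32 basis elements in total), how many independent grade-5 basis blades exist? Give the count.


Number of grade-k basis blades in Cl(p,q) with n = p + q is C(n, k).
n = 2 + 3 = 5
C(5, 5) = 5! / (5! * 0!)
= 120 / (120 * 1)
= 1


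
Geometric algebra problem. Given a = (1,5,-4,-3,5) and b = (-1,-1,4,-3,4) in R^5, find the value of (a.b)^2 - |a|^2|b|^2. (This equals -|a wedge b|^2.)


a . b = 1*(-1) + 5*(-1) + (-4)*4 + (-3)*(-3) + 5*4
= -1 + (-5) + (-16) + 9 + 20 = 7
|a|^2 = 1^2 + 5^2 + (-4)^2 + (-3)^2 + 5^2 = 76
|b|^2 = (-1)^2 + (-1)^2 + 4^2 + (-3)^2 + 4^2 = 43
(a.b)^2 = 7^2 = 49
|a|^2 * |b|^2 = 76 * 43 = 3268
Result = 49 - 3268 = -3219


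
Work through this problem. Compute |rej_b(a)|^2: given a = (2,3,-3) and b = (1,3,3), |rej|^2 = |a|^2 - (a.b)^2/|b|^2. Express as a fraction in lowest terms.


|a|^2 = 2^2 + 3^2 + (-3)^2 = 22
|b|^2 = 1^2 + 3^2 + 3^2 = 19
a . b = 2*1 + 3*3 + (-3)*3 = 2
(a.b)^2 = 2^2 = 4
|rej|^2 = 22 - 4/19
= (418 - 4)/19
= 414/19
In lowest terms: 414/19


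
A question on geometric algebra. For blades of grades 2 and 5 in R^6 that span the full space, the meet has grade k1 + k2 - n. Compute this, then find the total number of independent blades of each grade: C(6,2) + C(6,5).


Meet grade = grade(A) + grade(B) - n
= 2 + 5 - 6 = 1
C(6,2) = 15
C(6,5) = 6
dim_A + dim_B = 15 + 6 = 21


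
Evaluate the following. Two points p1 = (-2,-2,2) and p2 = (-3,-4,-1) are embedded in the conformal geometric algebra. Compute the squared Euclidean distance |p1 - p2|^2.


p1 - p2 = (1, 2, 3)
|p1 - p2|^2 = 1^2 + 2^2 + 3^2
= 1 + 4 + 9
= 14


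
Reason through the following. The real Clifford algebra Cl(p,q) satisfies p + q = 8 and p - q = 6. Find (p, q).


We need p + q = 8 and p - q = 6.
Adding: 2p = 8 + 6 = 14, so p = 7.
Then q = 8 - 7 = 1.
(p, q) = (7, 1)


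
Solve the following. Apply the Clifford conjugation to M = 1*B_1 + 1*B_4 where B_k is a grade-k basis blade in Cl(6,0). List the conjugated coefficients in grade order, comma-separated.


Clifford conjugate sign for grade k: (-1)^(k(k+1)/2)
Grade 1: (-1)^(1*2/2) = (-1)^1 = -1, coeff 1 -> -1
Grade 4: (-1)^(4*5/2) = (-1)^10 = 1, coeff 1 -> 1
Conjugated coefficients: -1, 1
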